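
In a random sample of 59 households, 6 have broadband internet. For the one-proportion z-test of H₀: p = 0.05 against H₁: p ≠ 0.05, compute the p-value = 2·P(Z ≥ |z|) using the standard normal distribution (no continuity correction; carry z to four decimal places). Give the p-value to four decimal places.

p-value = 0.0685

With x = 6 successes in n = 59, p̂ = 0.10169.
Under H₀, SE = √(p₀(1−p₀)/n) = √(0.05·0.95/59) = √0.000805085 = 0.028374.
z = (p̂ − p₀)/SE = (6/59 − 0.05)/0.028374 ≈ 1.8219.
p-value = 2·P(Z ≥ |z|) with z = 1.8219 → 0.0685.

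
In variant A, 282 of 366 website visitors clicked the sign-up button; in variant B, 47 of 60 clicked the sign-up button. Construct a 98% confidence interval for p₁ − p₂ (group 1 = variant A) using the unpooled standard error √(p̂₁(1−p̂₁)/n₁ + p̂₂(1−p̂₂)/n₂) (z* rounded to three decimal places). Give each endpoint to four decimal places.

(-0.1467, 0.1210)

p̂₁ = 282/366 = 0.77049, p̂₂ = 47/60 = 0.78333; p̂₁ − p̂₂ = -0.01284.
SE = √(0.000483154 + 0.002828704) = √0.003311858 = 0.057549.
The 98% critical value is z* = 2.326. Margin = 2.326·0.057549 = 0.13386.
So the interval runs from -0.1467 to 0.1210.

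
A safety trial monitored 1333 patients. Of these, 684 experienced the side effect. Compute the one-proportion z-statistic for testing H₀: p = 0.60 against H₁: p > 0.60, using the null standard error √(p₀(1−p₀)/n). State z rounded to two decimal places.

z = -6.47

p̂ = 684/1333 = 0.51313.
Under H₀, SE = √(p₀(1−p₀)/n) = √(0.60·0.40/1333) = √0.000180045 = 0.013418.
Test statistic: z = -0.08687/0.013418 = -6.47.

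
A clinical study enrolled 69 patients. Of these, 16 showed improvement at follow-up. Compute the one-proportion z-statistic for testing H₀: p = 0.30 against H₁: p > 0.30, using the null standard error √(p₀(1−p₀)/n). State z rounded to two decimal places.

With x = 16 successes in n = 69, p̂ = 0.23188.
SE₀ = √(0.30·0.70/69) = 0.055168.
z = (0.23188 − 0.30)/0.055168 = -0.06812/0.055168 = -1.23.

z = -1.23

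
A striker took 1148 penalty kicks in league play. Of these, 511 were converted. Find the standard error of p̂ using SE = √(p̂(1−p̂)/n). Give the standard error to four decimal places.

SE = 0.0147

p̂ = 511/1148 = 0.44512.
p̂(1−p̂) = 0.246988.
Dividing by n and taking the root: √0.000215146 = 0.0147.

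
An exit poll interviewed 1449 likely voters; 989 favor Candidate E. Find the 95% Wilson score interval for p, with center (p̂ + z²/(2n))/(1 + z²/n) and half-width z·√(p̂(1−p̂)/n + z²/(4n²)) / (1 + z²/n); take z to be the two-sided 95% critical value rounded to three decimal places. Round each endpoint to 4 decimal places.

Here p̂ = 989/1449 = 0.68254 and z = 1.960 (z² = 3.841600).
Denominator 1 + z²/n = 1 + 3.841600/1449 = 1.002651.
Center = (0.68254 + 0.001326)/1.002651 = 0.68206.
Radicand: p̂(1−p̂)/n + z²/(4n²) = 0.000149537 + 0.000000457 = 0.000149994.
Half-width = z·√(radicand)/denom = 1.960·0.012247/1.002651 = 0.02394.
Interval: 0.68206 ± 0.02394 → (0.6581, 0.7060).

(0.6581, 0.7060)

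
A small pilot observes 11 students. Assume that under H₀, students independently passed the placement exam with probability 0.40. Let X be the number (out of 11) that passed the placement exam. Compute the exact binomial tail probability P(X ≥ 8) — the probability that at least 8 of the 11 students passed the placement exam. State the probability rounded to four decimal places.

X ~ Binomial(n=11, p=0.40).
P(X ≥ 8) = C(11,8)·0.40^8·0.60^3 + C(11,9)·0.40^9·0.60^2 + C(11,10)·0.40^10·0.60^1 + C(11,11)·0.40^11·0.60^0.
= 0.023357 + 0.005190 + 0.000692 + 0.000042 = 0.0293.

P = 0.0293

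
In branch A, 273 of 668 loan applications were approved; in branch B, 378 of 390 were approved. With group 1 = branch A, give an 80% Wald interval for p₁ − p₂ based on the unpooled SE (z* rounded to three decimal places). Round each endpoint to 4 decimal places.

(-0.5874, -0.5337)

p̂₁ = 0.40868, p̂₂ = 0.96923, so the observed difference is -0.56055.
Unpooled SE = √(p̂₁(1−p̂₁)/n₁ + p̂₂(1−p̂₂)/n₂) = √(0.000361768 + 0.000076468) = 0.020934.
The 80% critical value is z* = 1.282. Margin of error = 0.02684.
So the interval runs from -0.5874 to -0.5337.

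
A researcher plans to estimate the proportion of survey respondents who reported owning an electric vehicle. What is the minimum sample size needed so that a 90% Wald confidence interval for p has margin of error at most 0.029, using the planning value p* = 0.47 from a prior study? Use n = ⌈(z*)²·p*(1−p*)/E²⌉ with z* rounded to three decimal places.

n = 802

z* = 1.645 at the 90% level.
p*(1−p*) = 0.47·0.53 = 0.2491.
Required n before rounding: 2.706025 × 0.2491 / 0.029² = 801.511.
Rounding up, n = 802.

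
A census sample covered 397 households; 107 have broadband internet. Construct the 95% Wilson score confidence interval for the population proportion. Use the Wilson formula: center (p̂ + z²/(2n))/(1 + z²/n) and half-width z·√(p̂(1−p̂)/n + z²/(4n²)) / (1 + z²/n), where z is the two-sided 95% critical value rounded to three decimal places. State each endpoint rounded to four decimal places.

(0.2282, 0.3152)

Here p̂ = 107/397 = 0.26952 and z = 1.960 (z² = 3.841600).
Denominator 1 + z²/n = 1 + 3.841600/397 = 1.009677.
Center = (0.26952 + 0.004838)/1.009677 = 0.27173.
Radicand: p̂(1−p̂)/n + z²/(4n²) = 0.000495918 + 0.000006094 = 0.000502012.
Half-width = z·√(radicand)/denom = 1.960·0.022406/1.009677 = 0.04349.
So the interval runs from 0.2282 to 0.3152.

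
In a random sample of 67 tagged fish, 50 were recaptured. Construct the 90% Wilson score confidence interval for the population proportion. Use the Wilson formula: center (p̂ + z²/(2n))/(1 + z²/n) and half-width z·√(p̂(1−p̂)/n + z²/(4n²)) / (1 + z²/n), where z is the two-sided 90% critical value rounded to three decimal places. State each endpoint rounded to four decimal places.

p̂ = 50/67 = 0.74627; z = 1.645, so z² = 2.706025.
Denominator 1 + z²/n = 1 + 2.706025/67 = 1.040388.
Center = (0.74627 + 0.020194)/1.040388 = 0.73671.
Radicand: p̂(1−p̂)/n + z²/(4n²) = 0.002826146 + 0.000150703 = 0.002976849.
Half-width = 1.645·√0.002976849/1.040388 = 0.08627.
Interval: 0.73671 ± 0.08627 → (0.6504, 0.8230).

(0.6504, 0.8230)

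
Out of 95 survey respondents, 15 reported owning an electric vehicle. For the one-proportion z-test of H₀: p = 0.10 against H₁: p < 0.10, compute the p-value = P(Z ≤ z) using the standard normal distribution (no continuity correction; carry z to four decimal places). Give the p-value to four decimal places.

p-value = 0.9700

p̂ = 15/95 = 0.15789.
Under H₀, SE = √(p₀(1−p₀)/n) = √(0.10·0.90/95) = √0.000947368 = 0.030779.
Test statistic (full precision, shown to 4 dp): z = (15/95 − 0.10)/SE₀ ≈ 1.8810.
p-value = P(Z ≤ z) with z = 1.8810 → 0.9700.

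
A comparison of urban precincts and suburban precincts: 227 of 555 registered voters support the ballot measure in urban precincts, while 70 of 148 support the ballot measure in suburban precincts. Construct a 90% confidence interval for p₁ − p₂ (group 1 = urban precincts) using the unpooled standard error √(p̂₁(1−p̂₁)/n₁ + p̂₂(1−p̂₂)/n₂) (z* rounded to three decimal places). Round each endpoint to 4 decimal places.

p̂₁ = 227/555 = 0.40901, p̂₂ = 70/148 = 0.47297; p̂₁ − p̂₂ = -0.06396.
Unpooled SE = √(p̂₁(1−p̂₁)/n₁ + p̂₂(1−p̂₂)/n₂) = √(0.000435533 + 0.001684254) = 0.046041.
The 90% critical value is z* = 1.645. Margin = 1.645·0.046041 = 0.07574.
Interval: -0.06396 ± 0.07574 → (-0.1397, 0.0118).

(-0.1397, 0.0118)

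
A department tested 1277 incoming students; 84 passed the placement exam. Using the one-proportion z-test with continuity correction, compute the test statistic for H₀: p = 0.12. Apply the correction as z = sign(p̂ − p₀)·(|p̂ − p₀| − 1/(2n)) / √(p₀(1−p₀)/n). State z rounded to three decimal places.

z = -5.919

Sample proportion p̂ = 84/1277 = 0.06578. p̂ − p₀ = -0.054221.
1/(2n) = 0.000392.
Corrected numerator: |-0.054221| − 0.000392 = 0.053829.
Under H₀, SE = √(p₀(1−p₀)/n) = √(0.12·0.88/1277) = √0.000082694 = 0.009094.
z = −0.053829/0.009094 = -5.919.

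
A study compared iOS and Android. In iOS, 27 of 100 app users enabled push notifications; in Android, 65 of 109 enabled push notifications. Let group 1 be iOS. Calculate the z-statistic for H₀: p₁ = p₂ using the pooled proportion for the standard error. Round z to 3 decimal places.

z = -4.747

p̂₁ = 27/100 = 0.27000, p̂₂ = 65/109 = 0.59633.
Pooled p̂ = (27+65)/(100+109) = 92/209 = 0.44019.
SE = √[p̂(1−p̂)(1/n₁+1/n₂)] = √[0.44019·0.55981·(1/100+1/109)] ≈ 0.068739.
z = -0.32633/0.068739 = -4.747.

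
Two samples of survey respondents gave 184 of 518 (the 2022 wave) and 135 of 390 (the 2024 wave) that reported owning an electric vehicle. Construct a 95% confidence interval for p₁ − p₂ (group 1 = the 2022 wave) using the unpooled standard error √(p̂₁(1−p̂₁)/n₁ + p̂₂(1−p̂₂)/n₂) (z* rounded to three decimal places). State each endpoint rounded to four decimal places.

(-0.0536, 0.0717)

p̂₁ = 0.35521, p̂₂ = 0.34615, so the observed difference is 0.00906.
SE = √(0.000442155 + 0.000580337) = √0.001022492 = 0.031976.
For 95% confidence, z* = 1.960. Margin of error = 0.06267.
So the interval runs from -0.0536 to 0.0717.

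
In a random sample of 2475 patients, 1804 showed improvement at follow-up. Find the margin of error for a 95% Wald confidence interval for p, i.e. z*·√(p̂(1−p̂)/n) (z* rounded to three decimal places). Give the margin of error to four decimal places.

ME = 0.0175

With x = 1804 successes in n = 2475, p̂ = 0.72889.
SE(p̂) = √(0.72889·0.27111/2475) = 0.008935.
z* = 1.960 at the 95% level.
So ME = 0.0175.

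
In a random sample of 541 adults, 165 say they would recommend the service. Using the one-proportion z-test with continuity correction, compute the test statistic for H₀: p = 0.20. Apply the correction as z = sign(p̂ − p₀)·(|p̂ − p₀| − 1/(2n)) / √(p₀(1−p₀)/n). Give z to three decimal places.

With x = 165 successes in n = 541, p̂ = 0.30499. p̂ − p₀ = 0.104991.
Continuity correction 1/(2n) = 1/1082 = 0.000924.
Corrected numerator: |0.104991| − 0.000924 = 0.104067.
Under H₀, SE = √(p₀(1−p₀)/n) = √(0.20·0.80/541) = √0.000295749 = 0.017197.
z = (+)0.104067/0.017197 = 6.051.

z = 6.051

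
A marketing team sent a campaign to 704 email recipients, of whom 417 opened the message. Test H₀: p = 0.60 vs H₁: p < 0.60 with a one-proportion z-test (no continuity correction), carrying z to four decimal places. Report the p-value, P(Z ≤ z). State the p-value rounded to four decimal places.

p-value = 0.3389

The sample proportion is 417/704 = 0.59233.
SE₀ = √(0.60·0.40/704) = 0.018464.
z = (p̂ − p₀)/SE = (417/704 − 0.60)/0.018464 ≈ -0.4154.
p-value = P(Z ≤ z) with z = -0.4154 → 0.3389.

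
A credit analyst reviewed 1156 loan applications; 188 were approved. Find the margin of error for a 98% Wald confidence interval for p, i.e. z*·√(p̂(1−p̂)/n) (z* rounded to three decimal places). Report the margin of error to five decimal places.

ME = 0.02525

With x = 188 successes in n = 1156, p̂ = 0.16263.
SE = √(p̂(1−p̂)/n) = √(0.136181/1156) = 0.010854.
For 98% confidence, z* = 2.326.
Margin of error = z*·SE = 2.326 × 0.010854 = 0.02525.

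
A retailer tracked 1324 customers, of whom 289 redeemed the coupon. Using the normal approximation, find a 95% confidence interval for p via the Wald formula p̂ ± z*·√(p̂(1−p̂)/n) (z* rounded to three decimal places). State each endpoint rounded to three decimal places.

p̂ = 289/1324 = 0.21828.
SE(p̂) = √(0.21828·0.78172/1324) = 0.011352.
The 95% critical value is z* = 1.960.
Margin = 1.960·0.011352 = 0.02225.
CI: 0.21828 ± 0.02225 = (0.196, 0.241).

(0.196, 0.241)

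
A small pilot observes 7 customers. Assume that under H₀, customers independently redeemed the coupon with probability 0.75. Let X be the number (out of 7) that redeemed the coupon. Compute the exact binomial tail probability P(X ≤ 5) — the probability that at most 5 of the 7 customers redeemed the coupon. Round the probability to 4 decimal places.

X is binomial with n = 7 and p = 0.75.
P(X ≤ 5) = Σ_{j=0}^{5} C(7,j)·0.75^j·0.25^{7−j}.
= 0.000061 + 0.001282 + 0.011536 + 0.057678 + 0.173035 + 0.311462 = 0.5551.

P = 0.5551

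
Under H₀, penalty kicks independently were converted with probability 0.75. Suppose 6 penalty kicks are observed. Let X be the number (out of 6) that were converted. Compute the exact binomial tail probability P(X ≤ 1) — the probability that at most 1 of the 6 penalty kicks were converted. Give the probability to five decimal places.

P = 0.00464

X is binomial with n = 6 and p = 0.75.
P(X ≤ 1) = C(6,0)·0.75^0·0.25^6 + C(6,1)·0.75^1·0.25^5.
= 0.000244 + 0.004395 = 0.00464.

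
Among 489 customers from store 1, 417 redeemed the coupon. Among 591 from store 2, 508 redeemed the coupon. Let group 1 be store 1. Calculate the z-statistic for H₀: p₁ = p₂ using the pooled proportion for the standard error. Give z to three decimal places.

Sample proportions: p̂₁ = 417/489 = 0.85276 and p̂₂ = 508/591 = 0.85956.
Pooling: p̂ = 925/1080 = 0.85648.
Pooled SE = √[0.1229210·0.00373704] ≈ 0.021433.
z = -0.00680/0.021433 = -0.317.

z = -0.317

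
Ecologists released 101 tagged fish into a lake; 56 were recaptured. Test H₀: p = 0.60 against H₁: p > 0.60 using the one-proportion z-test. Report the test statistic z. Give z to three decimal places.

p̂ = 56/101 = 0.55446.
Under H₀, SE = √(p₀(1−p₀)/n) = √(0.60·0.40/101) = √0.002376238 = 0.048747.
Test statistic: z = -0.04554/0.048747 = -0.934.

z = -0.934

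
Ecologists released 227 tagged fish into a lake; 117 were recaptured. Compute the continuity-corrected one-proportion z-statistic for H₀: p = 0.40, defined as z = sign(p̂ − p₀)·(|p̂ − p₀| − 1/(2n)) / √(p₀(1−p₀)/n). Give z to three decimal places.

The sample proportion is 117/227 = 0.51542. p̂ − p₀ = 0.115419.
Continuity correction 1/(2n) = 1/454 = 0.002203.
Corrected numerator: |0.115419| − 0.002203 = 0.113216.
Null standard error: √(0.40·0.60/227) = √0.001057269 = 0.032516.
z = (+)0.113216/0.032516 = 3.482.

z = 3.482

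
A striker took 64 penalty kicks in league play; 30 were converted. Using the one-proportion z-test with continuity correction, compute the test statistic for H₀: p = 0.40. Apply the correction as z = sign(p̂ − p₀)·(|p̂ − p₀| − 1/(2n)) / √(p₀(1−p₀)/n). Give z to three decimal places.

Sample proportion p̂ = 30/64 = 0.46875. p̂ − p₀ = 0.068750.
1/(2n) = 0.007812.
Corrected numerator: |0.068750| − 0.007812 = 0.060938.
SE₀ = √(0.40·0.60/64) = 0.061237.
z = +0.060938/0.061237 = 0.995.

z = 0.995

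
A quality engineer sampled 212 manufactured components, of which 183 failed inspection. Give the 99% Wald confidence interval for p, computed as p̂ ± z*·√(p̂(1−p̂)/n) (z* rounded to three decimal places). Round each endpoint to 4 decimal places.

The sample proportion is 183/212 = 0.86321.
Standard error of p̂: √(0.118080/212) = √0.000556982 = 0.023600.
The 99% critical value is z* = 2.576.
Margin of error: 2.576 × 0.023600 = 0.06079.
So the interval runs from 0.8024 to 0.9240.

(0.8024, 0.9240)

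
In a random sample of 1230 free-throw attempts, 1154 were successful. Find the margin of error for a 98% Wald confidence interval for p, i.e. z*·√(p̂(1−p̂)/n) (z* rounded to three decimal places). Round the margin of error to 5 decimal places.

The sample proportion is 1154/1230 = 0.93821.
SE = √(p̂(1−p̂)/n) = √(0.057971/1230) = 0.006865.
The 98% critical value is z* = 2.326.
Margin of error = z*·SE = 2.326 × 0.006865 = 0.01597.

ME = 0.01597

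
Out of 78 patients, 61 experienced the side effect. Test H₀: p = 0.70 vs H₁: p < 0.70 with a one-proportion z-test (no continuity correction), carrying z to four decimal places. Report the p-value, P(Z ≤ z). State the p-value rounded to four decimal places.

p-value = 0.9431

The sample proportion is 61/78 = 0.78205.
SE₀ = √(0.70·0.30/78) = 0.051887.
z = (p̂ − p₀)/SE = (61/78 − 0.70)/0.051887 ≈ 1.5813.
From the standard normal, P(Z ≤ z) = 0.9431.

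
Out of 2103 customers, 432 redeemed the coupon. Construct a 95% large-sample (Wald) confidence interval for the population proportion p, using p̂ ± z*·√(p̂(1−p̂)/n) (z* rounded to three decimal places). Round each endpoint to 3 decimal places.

Sample proportion p̂ = 432/2103 = 0.20542.
SE = √(p̂(1−p̂)/n) = √(0.163223/2103) = 0.008810.
The 95% critical value is z* = 1.960.
Margin of error: 1.960 × 0.008810 = 0.01727.
CI: 0.20542 ± 0.01727 = (0.188, 0.223).

(0.188, 0.223)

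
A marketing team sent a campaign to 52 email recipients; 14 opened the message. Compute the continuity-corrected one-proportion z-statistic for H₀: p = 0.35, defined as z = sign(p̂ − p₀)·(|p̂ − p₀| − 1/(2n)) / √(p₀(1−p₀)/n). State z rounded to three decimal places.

With x = 14 successes in n = 52, p̂ = 0.26923. p̂ − p₀ = -0.080769.
Continuity correction 1/(2n) = 1/104 = 0.009615.
Corrected numerator: |-0.080769| − 0.009615 = 0.071154.
Under H₀, SE = √(p₀(1−p₀)/n) = √(0.35·0.65/52) = √0.004375000 = 0.066144.
z = (−)0.071154/0.066144 = -1.076.

z = -1.076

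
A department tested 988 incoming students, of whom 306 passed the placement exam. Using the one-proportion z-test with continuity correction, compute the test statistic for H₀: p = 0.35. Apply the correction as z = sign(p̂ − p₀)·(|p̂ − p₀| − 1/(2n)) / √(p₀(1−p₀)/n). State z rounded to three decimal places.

With x = 306 successes in n = 988, p̂ = 0.30972. p̂ − p₀ = -0.040283.
1/(2n) = 0.000506.
Corrected numerator: |-0.040283| − 0.000506 = 0.039777.
SE₀ = √(0.35·0.65/988) = 0.015174.
z = (−)0.039777/0.015174 = -2.621.

z = -2.621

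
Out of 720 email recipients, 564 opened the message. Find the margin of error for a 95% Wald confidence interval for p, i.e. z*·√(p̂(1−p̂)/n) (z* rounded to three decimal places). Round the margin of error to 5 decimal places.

ME = 0.03009

p̂ = 564/720 = 0.78333.
SE = √(p̂(1−p̂)/n) = √(0.169722/720) = 0.015353.
For 95% confidence, z* = 1.960.
ME = 1.960·0.015353 = 0.03009.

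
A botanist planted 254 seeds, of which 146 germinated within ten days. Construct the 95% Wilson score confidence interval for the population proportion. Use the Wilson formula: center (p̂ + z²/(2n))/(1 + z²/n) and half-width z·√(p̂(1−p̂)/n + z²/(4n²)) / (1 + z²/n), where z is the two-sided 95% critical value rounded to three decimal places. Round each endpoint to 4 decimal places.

p̂ = 146/254 = 0.57480; z = 1.960, so z² = 3.841600.
1 + z²/n = 1.015124.
Center = (0.57480 + 0.007562)/1.015124 = 0.57369.
Radicand: p̂(1−p̂)/n + z²/(4n²) = 0.000962222 + 0.000014886 = 0.000977108.
Half-width = 1.960·√0.000977108/1.015124 = 0.06035.
So the interval runs from 0.5133 to 0.6340.

(0.5133, 0.6340)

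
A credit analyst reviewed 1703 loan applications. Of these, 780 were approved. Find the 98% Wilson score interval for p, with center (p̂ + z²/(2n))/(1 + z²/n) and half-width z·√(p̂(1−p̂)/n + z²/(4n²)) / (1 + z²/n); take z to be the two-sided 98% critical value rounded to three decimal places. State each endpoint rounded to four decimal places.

(0.4301, 0.4862)

Here p̂ = 780/1703 = 0.45802 and z = 2.326 (z² = 5.410276).
1 + z²/n = 1.003177.
Center = (0.45802 + 0.001588)/1.003177 = 0.45815.
Radicand: p̂(1−p̂)/n + z²/(4n²) = 0.000145765 + 0.000000466 = 0.000146231.
Half-width = z·√(radicand)/denom = 2.326·0.012093/1.003177 = 0.02804.
Interval: 0.45815 ± 0.02804 → (0.4301, 0.4862).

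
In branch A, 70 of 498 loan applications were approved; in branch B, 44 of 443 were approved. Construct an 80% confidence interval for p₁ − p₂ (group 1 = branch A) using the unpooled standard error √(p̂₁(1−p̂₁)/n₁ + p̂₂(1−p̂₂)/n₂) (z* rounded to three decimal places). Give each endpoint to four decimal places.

(0.0142, 0.0683)

p̂₁ = 0.14056, p̂₂ = 0.09932, so the observed difference is 0.04124.
Unpooled SE = √(p̂₁(1−p̂₁)/n₁ + p̂₂(1−p̂₂)/n₂) = √(0.000242579 + 0.000201936) = 0.021084.
z* = 1.282 at the 80% level. Margin = 1.282·0.021084 = 0.02703.
Interval: 0.04124 ± 0.02703 → (0.0142, 0.0683).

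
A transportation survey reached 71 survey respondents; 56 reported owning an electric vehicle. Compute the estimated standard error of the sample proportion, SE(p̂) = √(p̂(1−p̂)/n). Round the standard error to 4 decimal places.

The sample proportion is 56/71 = 0.78873.
p̂(1−p̂) = 0.78873·0.21127 = 0.166635.
Dividing by n and taking the root: √0.002346972 = 0.0484.

SE = 0.0484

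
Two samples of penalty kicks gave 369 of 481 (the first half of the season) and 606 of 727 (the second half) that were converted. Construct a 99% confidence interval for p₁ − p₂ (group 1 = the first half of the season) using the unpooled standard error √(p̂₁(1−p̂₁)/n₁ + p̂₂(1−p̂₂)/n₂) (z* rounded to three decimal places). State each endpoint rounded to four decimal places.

p̂₁ = 369/481 = 0.76715, p̂₂ = 606/727 = 0.83356; p̂₁ − p̂₂ = -0.06641.
Unpooled SE = √(p̂₁(1−p̂₁)/n₁ + p̂₂(1−p̂₂)/n₂) = √(0.000371372 + 0.000190834) = 0.023711.
The 99% critical value is z* = 2.576. Margin of error = 0.06108.
CI: -0.06641 ± 0.06108 = (-0.1275, -0.0053).

(-0.1275, -0.0053)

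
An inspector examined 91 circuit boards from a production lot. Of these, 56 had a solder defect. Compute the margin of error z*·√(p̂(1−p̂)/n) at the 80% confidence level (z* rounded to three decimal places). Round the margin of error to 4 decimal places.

With x = 56 successes in n = 91, p̂ = 0.61538.
Standard error of p̂: √(0.236686/91) = √0.002600949 = 0.051000.
For 80% confidence, z* = 1.282.
ME = 1.282·0.051000 = 0.0654.

ME = 0.0654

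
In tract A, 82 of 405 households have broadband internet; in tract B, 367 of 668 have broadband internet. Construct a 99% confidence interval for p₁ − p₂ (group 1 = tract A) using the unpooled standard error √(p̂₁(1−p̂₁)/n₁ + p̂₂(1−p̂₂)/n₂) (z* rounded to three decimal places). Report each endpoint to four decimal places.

(-0.4184, -0.2755)

p̂₁ = 0.20247, p̂₂ = 0.54940, so the observed difference is -0.34693.
SE = √(0.000398705 + 0.000370598) = √0.000769303 = 0.027736.
The 99% critical value is z* = 2.576. Margin = 2.576·0.027736 = 0.07145.
So the interval runs from -0.4184 to -0.2755.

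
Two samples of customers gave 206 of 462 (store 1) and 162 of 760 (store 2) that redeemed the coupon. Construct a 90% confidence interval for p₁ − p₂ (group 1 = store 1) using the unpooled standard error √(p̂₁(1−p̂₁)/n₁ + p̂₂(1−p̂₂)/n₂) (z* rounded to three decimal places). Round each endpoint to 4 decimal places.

p̂₁ = 206/462 = 0.44589, p̂₂ = 162/760 = 0.21316; p̂₁ − p̂₂ = 0.23273.
Unpooled SE = √(p̂₁(1−p̂₁)/n₁ + p̂₂(1−p̂₂)/n₂) = √(0.000534788 + 0.000220686) = 0.027486.
For 90% confidence, z* = 1.645. Margin = 1.645·0.027486 = 0.04521.
Interval: 0.23273 ± 0.04521 → (0.1875, 0.2779).

(0.1875, 0.2779)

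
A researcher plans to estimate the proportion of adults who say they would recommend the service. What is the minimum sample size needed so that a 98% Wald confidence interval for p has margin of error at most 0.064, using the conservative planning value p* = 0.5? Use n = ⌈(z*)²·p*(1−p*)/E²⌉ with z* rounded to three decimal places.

The 98% critical value is z* = 2.326.
p*(1−p*) = 0.50·0.50 = 0.2500.
(z*)²·p*(1−p*)/E² = 5.410276·0.2500/0.004096 = 330.217.
⌈330.217⌉ = 331.

n = 331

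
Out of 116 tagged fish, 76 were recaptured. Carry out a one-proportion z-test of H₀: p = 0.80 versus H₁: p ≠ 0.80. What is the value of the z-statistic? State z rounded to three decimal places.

z = -3.900

The sample proportion is 76/116 = 0.65517.
Null standard error: √(0.80·0.20/116) = √0.001379310 = 0.037139.
z = (p̂ − p₀)/SE = (0.65517 − 0.80)/0.037139 = -3.900.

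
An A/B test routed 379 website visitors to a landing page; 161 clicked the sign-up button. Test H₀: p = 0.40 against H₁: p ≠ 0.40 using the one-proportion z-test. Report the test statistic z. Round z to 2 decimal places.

The sample proportion is 161/379 = 0.42480.
SE₀ = √(0.40·0.60/379) = 0.025164.
z = (p̂ − p₀)/SE = (0.42480 − 0.40)/0.025164 = 0.99.

z = 0.99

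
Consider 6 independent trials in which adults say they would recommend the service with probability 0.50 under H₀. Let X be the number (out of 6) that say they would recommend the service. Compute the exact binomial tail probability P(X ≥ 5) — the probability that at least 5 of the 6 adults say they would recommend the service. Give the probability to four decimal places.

P = 0.1094

X is binomial with n = 6 and p = 0.50.
P(X ≥ 5) = C(6,5)·0.50^5·0.50^1 + C(6,6)·0.50^6·0.50^0.
= 0.093750 + 0.015625 = 0.1094.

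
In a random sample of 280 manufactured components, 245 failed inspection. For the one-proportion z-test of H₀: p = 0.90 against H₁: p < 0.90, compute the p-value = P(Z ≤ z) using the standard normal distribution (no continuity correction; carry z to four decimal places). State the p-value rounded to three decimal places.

p-value = 0.082

With x = 245 successes in n = 280, p̂ = 0.87500.
Null standard error: √(0.90·0.10/280) = √0.000321429 = 0.017928.
Test statistic (full precision, shown to 4 dp): z = (245/280 − 0.90)/SE₀ ≈ -1.3944.
p-value = P(Z ≤ z) with z = -1.3944 → 0.082.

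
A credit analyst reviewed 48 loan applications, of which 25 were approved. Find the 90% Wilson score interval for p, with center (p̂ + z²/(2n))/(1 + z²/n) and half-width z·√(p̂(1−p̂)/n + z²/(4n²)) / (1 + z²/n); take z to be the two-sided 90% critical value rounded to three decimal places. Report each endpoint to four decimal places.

p̂ = 25/48 = 0.52083; z = 1.645, so z² = 2.706025.
1 + z²/n = 1.056376.
Adjusted center: (0.52083 + z²/(2n))/1.056376 = 0.51972.
Radicand: p̂(1−p̂)/n + z²/(4n²) = 0.005199291 + 0.000293623 = 0.005492914.
Half-width = z·√(radicand)/denom = 1.645·0.074114/1.056376 = 0.11541.
CI: 0.51972 ± 0.11541 = (0.4043, 0.6351).

(0.4043, 0.6351)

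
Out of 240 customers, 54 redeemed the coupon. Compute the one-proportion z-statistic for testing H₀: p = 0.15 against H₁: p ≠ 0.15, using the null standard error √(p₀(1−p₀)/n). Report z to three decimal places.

z = 3.254

The sample proportion is 54/240 = 0.22500.
Null standard error: √(0.15·0.85/240) = √0.000531250 = 0.023049.
z = (0.22500 − 0.15)/0.023049 = 0.07500/0.023049 = 3.254.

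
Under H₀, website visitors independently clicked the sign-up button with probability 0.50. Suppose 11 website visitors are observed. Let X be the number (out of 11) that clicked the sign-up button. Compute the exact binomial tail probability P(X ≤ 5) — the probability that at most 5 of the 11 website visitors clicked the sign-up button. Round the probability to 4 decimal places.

X is binomial with n = 11 and p = 0.50.
P(X ≤ 5) = Σ_{j=0}^{5} C(11,j)·0.50^j·0.50^{11−j}.
= 0.000488 + 0.005371 + 0.026855 + 0.080566 + 0.161133 + 0.225586 = 0.5000.

P = 0.5000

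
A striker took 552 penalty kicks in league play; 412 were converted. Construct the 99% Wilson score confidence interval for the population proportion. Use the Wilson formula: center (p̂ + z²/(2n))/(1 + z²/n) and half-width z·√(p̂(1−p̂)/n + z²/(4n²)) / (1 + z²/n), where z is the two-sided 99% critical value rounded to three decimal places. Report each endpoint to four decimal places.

(0.6959, 0.7910)

p̂ = 412/552 = 0.74638; z = 2.576, so z² = 6.635776.
Denominator 1 + z²/n = 1 + 6.635776/552 = 1.012021.
Adjusted center: (0.74638 + z²/(2n))/1.012021 = 0.74345.
Radicand: p̂(1−p̂)/n + z²/(4n²) = 0.000342932 + 0.000005444 = 0.000348376.
Half-width = 2.576·√0.000348376/1.012021 = 0.04751.
CI: 0.74345 ± 0.04751 = (0.6959, 0.7910).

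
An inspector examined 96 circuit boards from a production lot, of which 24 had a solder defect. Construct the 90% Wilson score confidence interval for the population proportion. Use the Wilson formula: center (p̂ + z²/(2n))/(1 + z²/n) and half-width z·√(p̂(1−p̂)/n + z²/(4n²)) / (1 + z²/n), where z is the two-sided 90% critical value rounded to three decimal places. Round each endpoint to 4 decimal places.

Here p̂ = 24/96 = 0.25000 and z = 1.645 (z² = 2.706025).
Denominator 1 + z²/n = 1 + 2.706025/96 = 1.028188.
Center = (0.25000 + 0.014094)/1.028188 = 0.25685.
Radicand: p̂(1−p̂)/n + z²/(4n²) = 0.001953125 + 0.000073406 = 0.002026531.
Half-width = z·√(radicand)/denom = 1.645·0.045017/1.028188 = 0.07202.
Interval: 0.25685 ± 0.07202 → (0.1848, 0.3289).

(0.1848, 0.3289)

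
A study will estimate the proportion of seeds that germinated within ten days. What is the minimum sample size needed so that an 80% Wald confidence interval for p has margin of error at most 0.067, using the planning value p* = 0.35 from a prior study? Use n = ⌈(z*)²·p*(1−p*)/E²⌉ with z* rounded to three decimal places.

n = 84

For 80% confidence, z* = 1.282.
p*(1−p*) = 0.2275.
Required n before rounding: 1.643524 × 0.2275 / 0.067² = 83.293.
⌈83.293⌉ = 84.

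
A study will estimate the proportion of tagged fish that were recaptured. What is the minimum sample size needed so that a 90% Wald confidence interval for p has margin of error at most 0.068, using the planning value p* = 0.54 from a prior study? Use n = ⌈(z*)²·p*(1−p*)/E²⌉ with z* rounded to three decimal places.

The 90% critical value is z* = 1.645.
p*(1−p*) = 0.2484.
(z*)²·p*(1−p*)/E² = 2.706025·0.2484/0.004624 = 145.367.
Rounding up, n = 146.

n = 146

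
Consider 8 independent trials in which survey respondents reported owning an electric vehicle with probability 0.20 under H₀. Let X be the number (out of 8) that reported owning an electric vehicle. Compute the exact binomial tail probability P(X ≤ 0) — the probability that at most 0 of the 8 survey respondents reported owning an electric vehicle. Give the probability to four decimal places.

P = 0.1678

X is binomial with n = 8 and p = 0.20.
P(X ≤ 0) = C(8,0)·0.20^0·0.80^8.
= 0.167772 = 0.1678.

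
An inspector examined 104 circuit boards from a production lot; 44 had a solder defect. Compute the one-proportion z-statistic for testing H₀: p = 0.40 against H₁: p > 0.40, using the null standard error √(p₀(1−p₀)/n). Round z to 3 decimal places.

With x = 44 successes in n = 104, p̂ = 0.42308.
Under H₀, SE = √(p₀(1−p₀)/n) = √(0.40·0.60/104) = √0.002307692 = 0.048038.
z = (0.42308 − 0.40)/0.048038 = 0.02308/0.048038 = 0.480.

z = 0.480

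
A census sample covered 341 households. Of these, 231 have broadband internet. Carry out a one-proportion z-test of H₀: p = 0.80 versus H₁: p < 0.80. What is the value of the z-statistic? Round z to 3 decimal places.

With x = 231 successes in n = 341, p̂ = 0.67742.
Null standard error: √(0.80·0.20/341) = √0.000469208 = 0.021661.
Test statistic: z = -0.12258/0.021661 = -5.659.

z = -5.659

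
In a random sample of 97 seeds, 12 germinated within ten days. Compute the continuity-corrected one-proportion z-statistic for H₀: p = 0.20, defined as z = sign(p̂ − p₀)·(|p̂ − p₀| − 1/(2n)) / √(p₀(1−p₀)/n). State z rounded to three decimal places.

p̂ = 12/97 = 0.12371. p̂ − p₀ = -0.076289.
Continuity correction 1/(2n) = 1/194 = 0.005155.
Corrected numerator: |-0.076289| − 0.005155 = 0.071134.
Under H₀, SE = √(p₀(1−p₀)/n) = √(0.20·0.80/97) = √0.001649485 = 0.040614.
z = (−)0.071134/0.040614 = -1.751.

z = -1.751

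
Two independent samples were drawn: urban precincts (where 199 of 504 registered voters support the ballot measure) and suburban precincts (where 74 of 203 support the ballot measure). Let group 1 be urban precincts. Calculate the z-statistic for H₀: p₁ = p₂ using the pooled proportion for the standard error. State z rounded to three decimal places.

Sample proportions: p̂₁ = 199/504 = 0.39484 and p̂₂ = 74/203 = 0.36453.
Pooled p̂ = (199+74)/(504+203) = 273/707 = 0.38614.
SE = √[p̂(1−p̂)(1/n₁+1/n₂)] = √[0.38614·0.61386·(1/504+1/203)] ≈ 0.040472.
z = 0.03031/0.040472 = 0.749.

z = 0.749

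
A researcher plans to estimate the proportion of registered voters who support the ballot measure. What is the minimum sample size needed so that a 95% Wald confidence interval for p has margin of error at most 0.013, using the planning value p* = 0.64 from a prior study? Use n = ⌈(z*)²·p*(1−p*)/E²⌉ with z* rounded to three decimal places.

z* = 1.960 at the 95% level.
p*(1−p*) = 0.64·0.36 = 0.2304.
Required n before rounding: 3.841600 × 0.2304 / 0.013² = 5237.306.
Rounding up, n = 5238.

n = 5238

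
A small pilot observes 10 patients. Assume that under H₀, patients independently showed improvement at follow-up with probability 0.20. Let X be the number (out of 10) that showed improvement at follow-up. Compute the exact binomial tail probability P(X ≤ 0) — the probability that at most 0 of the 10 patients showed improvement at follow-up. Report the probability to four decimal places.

P = 0.1074

X ~ Binomial(n=10, p=0.20).
P(X ≤ 0) = C(10,0)·0.20^0·0.80^10.
= 0.107374 = 0.1074.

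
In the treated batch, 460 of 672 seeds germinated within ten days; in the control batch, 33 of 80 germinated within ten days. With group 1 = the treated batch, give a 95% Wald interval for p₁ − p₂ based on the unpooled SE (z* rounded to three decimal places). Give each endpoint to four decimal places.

p̂₁ = 0.68452, p̂₂ = 0.41250, so the observed difference is 0.27202.
Unpooled SE = √(p̂₁(1−p̂₁)/n₁ + p̂₂(1−p̂₂)/n₂) = √(0.000321356 + 0.003029297) = 0.057885.
The 95% critical value is z* = 1.960. Margin = 1.960·0.057885 = 0.11345.
So the interval runs from 0.1586 to 0.3855.

(0.1586, 0.3855)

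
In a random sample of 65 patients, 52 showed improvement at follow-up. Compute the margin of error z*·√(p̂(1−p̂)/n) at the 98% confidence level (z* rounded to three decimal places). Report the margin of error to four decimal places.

p̂ = 52/65 = 0.80000.
Standard error of p̂: √(0.160000/65) = √0.002461538 = 0.049614.
For 98% confidence, z* = 2.326.
Margin of error = z*·SE = 2.326 × 0.049614 = 0.1154.

ME = 0.1154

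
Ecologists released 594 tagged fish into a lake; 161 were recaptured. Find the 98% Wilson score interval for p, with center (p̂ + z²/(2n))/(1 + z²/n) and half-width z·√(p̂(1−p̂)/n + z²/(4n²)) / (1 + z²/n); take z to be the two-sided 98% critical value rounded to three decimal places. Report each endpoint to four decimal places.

(0.2308, 0.3154)

p̂ = 161/594 = 0.27104; z = 2.326, so z² = 5.410276.
1 + z²/n = 1.009108.
Adjusted center: (0.27104 + z²/(2n))/1.009108 = 0.27311.
Radicand: p̂(1−p̂)/n + z²/(4n²) = 0.000332625 + 0.000003833 = 0.000336458.
Half-width = 2.326·√0.000336458/1.009108 = 0.04228.
Interval: 0.27311 ± 0.04228 → (0.2308, 0.3154).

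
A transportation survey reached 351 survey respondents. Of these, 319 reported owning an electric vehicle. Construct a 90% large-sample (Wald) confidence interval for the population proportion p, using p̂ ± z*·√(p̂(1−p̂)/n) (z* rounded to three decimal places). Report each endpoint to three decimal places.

(0.884, 0.934)

Sample proportion p̂ = 319/351 = 0.90883.
SE = √(p̂(1−p̂)/n) = √(0.082856/351) = 0.015364.
For 90% confidence, z* = 1.645.
Margin of error: 1.645 × 0.015364 = 0.02527.
Interval: 0.90883 ± 0.02527 → (0.884, 0.934).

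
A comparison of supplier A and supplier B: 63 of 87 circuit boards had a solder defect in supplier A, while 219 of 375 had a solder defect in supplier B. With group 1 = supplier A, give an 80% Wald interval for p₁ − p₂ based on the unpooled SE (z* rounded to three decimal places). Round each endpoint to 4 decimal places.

p̂₁ = 63/87 = 0.72414, p̂₂ = 219/375 = 0.58400; p̂₁ − p̂₂ = 0.14014.
SE = √(0.002296117 + 0.000647851) = √0.002943968 = 0.054258.
The 80% critical value is z* = 1.282. Margin of error = 0.06956.
Interval: 0.14014 ± 0.06956 → (0.0706, 0.2097).

(0.0706, 0.2097)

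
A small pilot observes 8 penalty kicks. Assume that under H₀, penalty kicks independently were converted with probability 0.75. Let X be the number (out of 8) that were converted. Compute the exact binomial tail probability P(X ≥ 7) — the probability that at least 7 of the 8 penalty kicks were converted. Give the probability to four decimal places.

P = 0.3671

X is binomial with n = 8 and p = 0.75.
P(X ≥ 7) = C(8,7)·0.75^7·0.25^1 + C(8,8)·0.75^8·0.25^0.
= 0.266968 + 0.100113 = 0.3671.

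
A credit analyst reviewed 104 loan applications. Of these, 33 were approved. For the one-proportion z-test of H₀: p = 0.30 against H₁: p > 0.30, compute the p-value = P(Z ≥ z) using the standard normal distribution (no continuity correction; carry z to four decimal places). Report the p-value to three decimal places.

With x = 33 successes in n = 104, p̂ = 0.31731.
Null standard error: √(0.30·0.70/104) = √0.002019231 = 0.044936.
z = (p̂ − p₀)/SE = (33/104 − 0.30)/0.044936 ≈ 0.3852.
p-value = P(Z ≥ z) with z = 0.3852 → 0.350.

p-value = 0.350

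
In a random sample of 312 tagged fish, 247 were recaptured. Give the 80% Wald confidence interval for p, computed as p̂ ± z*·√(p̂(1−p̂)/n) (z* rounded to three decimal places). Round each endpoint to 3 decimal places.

(0.762, 0.821)

Sample proportion p̂ = 247/312 = 0.79167.
SE(p̂) = √(0.79167·0.20833/312) = 0.022992.
z* = 1.282 at the 80% level.
Margin of error: 1.282 × 0.022992 = 0.02948.
So the interval runs from 0.762 to 0.821.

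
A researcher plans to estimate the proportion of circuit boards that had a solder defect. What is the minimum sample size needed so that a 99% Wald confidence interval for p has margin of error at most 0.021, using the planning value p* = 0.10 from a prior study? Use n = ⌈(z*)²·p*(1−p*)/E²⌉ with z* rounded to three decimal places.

n = 1355

z* = 2.576 at the 99% level.
p*(1−p*) = 0.10·0.90 = 0.0900.
Required n before rounding: 6.635776 × 0.0900 / 0.021² = 1354.240.
⌈1354.240⌉ = 1355.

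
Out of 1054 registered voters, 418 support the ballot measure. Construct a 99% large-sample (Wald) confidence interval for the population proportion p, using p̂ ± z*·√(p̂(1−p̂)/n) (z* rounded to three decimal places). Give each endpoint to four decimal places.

(0.3578, 0.4354)

The sample proportion is 418/1054 = 0.39658.
Standard error of p̂: √(0.239305/1054) = √0.000227045 = 0.015068.
For 99% confidence, z* = 2.576.
Margin of error: 2.576 × 0.015068 = 0.03882.
Interval: 0.39658 ± 0.03882 → (0.3578, 0.4354).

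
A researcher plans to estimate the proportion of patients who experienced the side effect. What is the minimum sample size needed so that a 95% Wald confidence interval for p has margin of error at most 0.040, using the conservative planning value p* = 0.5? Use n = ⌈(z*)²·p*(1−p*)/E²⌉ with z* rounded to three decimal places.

For 95% confidence, z* = 1.960.
p*(1−p*) = 0.50·0.50 = 0.2500.
(z*)²·p*(1−p*)/E² = 3.841600·0.2500/0.001600 = 600.250.
Rounding up, n = 601.

n = 601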